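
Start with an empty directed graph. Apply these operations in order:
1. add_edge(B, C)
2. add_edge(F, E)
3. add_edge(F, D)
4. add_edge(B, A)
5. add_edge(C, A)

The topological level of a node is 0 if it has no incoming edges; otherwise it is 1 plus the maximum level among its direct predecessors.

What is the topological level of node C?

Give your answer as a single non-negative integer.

Answer: 1

Derivation:
Op 1: add_edge(B, C). Edges now: 1
Op 2: add_edge(F, E). Edges now: 2
Op 3: add_edge(F, D). Edges now: 3
Op 4: add_edge(B, A). Edges now: 4
Op 5: add_edge(C, A). Edges now: 5
Compute levels (Kahn BFS):
  sources (in-degree 0): B, F
  process B: level=0
    B->A: in-degree(A)=1, level(A)>=1
    B->C: in-degree(C)=0, level(C)=1, enqueue
  process F: level=0
    F->D: in-degree(D)=0, level(D)=1, enqueue
    F->E: in-degree(E)=0, level(E)=1, enqueue
  process C: level=1
    C->A: in-degree(A)=0, level(A)=2, enqueue
  process D: level=1
  process E: level=1
  process A: level=2
All levels: A:2, B:0, C:1, D:1, E:1, F:0
level(C) = 1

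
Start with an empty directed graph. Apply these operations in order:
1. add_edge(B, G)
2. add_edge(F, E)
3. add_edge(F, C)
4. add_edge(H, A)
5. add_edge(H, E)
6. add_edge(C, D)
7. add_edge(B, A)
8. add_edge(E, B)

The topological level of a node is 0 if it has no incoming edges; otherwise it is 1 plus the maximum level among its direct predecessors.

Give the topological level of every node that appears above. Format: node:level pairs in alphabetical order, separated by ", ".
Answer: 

Op 1: add_edge(B, G). Edges now: 1
Op 2: add_edge(F, E). Edges now: 2
Op 3: add_edge(F, C). Edges now: 3
Op 4: add_edge(H, A). Edges now: 4
Op 5: add_edge(H, E). Edges now: 5
Op 6: add_edge(C, D). Edges now: 6
Op 7: add_edge(B, A). Edges now: 7
Op 8: add_edge(E, B). Edges now: 8
Compute levels (Kahn BFS):
  sources (in-degree 0): F, H
  process F: level=0
    F->C: in-degree(C)=0, level(C)=1, enqueue
    F->E: in-degree(E)=1, level(E)>=1
  process H: level=0
    H->A: in-degree(A)=1, level(A)>=1
    H->E: in-degree(E)=0, level(E)=1, enqueue
  process C: level=1
    C->D: in-degree(D)=0, level(D)=2, enqueue
  process E: level=1
    E->B: in-degree(B)=0, level(B)=2, enqueue
  process D: level=2
  process B: level=2
    B->A: in-degree(A)=0, level(A)=3, enqueue
    B->G: in-degree(G)=0, level(G)=3, enqueue
  process A: level=3
  process G: level=3
All levels: A:3, B:2, C:1, D:2, E:1, F:0, G:3, H:0

Answer: A:3, B:2, C:1, D:2, E:1, F:0, G:3, H:0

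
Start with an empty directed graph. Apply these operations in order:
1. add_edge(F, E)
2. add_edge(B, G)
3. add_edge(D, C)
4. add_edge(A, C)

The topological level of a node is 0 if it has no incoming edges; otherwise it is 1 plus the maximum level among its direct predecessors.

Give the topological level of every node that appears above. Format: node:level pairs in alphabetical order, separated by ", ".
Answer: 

Answer: A:0, B:0, C:1, D:0, E:1, F:0, G:1

Derivation:
Op 1: add_edge(F, E). Edges now: 1
Op 2: add_edge(B, G). Edges now: 2
Op 3: add_edge(D, C). Edges now: 3
Op 4: add_edge(A, C). Edges now: 4
Compute levels (Kahn BFS):
  sources (in-degree 0): A, B, D, F
  process A: level=0
    A->C: in-degree(C)=1, level(C)>=1
  process B: level=0
    B->G: in-degree(G)=0, level(G)=1, enqueue
  process D: level=0
    D->C: in-degree(C)=0, level(C)=1, enqueue
  process F: level=0
    F->E: in-degree(E)=0, level(E)=1, enqueue
  process G: level=1
  process C: level=1
  process E: level=1
All levels: A:0, B:0, C:1, D:0, E:1, F:0, G:1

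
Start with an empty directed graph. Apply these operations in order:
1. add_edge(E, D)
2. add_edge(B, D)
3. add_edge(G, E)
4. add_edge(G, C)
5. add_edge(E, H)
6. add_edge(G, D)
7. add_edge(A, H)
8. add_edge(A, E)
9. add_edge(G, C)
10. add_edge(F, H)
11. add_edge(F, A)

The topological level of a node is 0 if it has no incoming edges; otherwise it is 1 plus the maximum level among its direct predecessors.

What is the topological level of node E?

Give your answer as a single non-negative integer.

Op 1: add_edge(E, D). Edges now: 1
Op 2: add_edge(B, D). Edges now: 2
Op 3: add_edge(G, E). Edges now: 3
Op 4: add_edge(G, C). Edges now: 4
Op 5: add_edge(E, H). Edges now: 5
Op 6: add_edge(G, D). Edges now: 6
Op 7: add_edge(A, H). Edges now: 7
Op 8: add_edge(A, E). Edges now: 8
Op 9: add_edge(G, C) (duplicate, no change). Edges now: 8
Op 10: add_edge(F, H). Edges now: 9
Op 11: add_edge(F, A). Edges now: 10
Compute levels (Kahn BFS):
  sources (in-degree 0): B, F, G
  process B: level=0
    B->D: in-degree(D)=2, level(D)>=1
  process F: level=0
    F->A: in-degree(A)=0, level(A)=1, enqueue
    F->H: in-degree(H)=2, level(H)>=1
  process G: level=0
    G->C: in-degree(C)=0, level(C)=1, enqueue
    G->D: in-degree(D)=1, level(D)>=1
    G->E: in-degree(E)=1, level(E)>=1
  process A: level=1
    A->E: in-degree(E)=0, level(E)=2, enqueue
    A->H: in-degree(H)=1, level(H)>=2
  process C: level=1
  process E: level=2
    E->D: in-degree(D)=0, level(D)=3, enqueue
    E->H: in-degree(H)=0, level(H)=3, enqueue
  process D: level=3
  process H: level=3
All levels: A:1, B:0, C:1, D:3, E:2, F:0, G:0, H:3
level(E) = 2

Answer: 2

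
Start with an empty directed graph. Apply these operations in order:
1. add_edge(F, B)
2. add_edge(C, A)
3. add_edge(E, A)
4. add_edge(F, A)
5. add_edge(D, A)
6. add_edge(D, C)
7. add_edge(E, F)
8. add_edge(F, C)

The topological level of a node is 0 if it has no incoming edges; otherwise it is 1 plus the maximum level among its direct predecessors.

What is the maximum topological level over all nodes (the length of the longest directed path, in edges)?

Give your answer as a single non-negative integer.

Answer: 3

Derivation:
Op 1: add_edge(F, B). Edges now: 1
Op 2: add_edge(C, A). Edges now: 2
Op 3: add_edge(E, A). Edges now: 3
Op 4: add_edge(F, A). Edges now: 4
Op 5: add_edge(D, A). Edges now: 5
Op 6: add_edge(D, C). Edges now: 6
Op 7: add_edge(E, F). Edges now: 7
Op 8: add_edge(F, C). Edges now: 8
Compute levels (Kahn BFS):
  sources (in-degree 0): D, E
  process D: level=0
    D->A: in-degree(A)=3, level(A)>=1
    D->C: in-degree(C)=1, level(C)>=1
  process E: level=0
    E->A: in-degree(A)=2, level(A)>=1
    E->F: in-degree(F)=0, level(F)=1, enqueue
  process F: level=1
    F->A: in-degree(A)=1, level(A)>=2
    F->B: in-degree(B)=0, level(B)=2, enqueue
    F->C: in-degree(C)=0, level(C)=2, enqueue
  process B: level=2
  process C: level=2
    C->A: in-degree(A)=0, level(A)=3, enqueue
  process A: level=3
All levels: A:3, B:2, C:2, D:0, E:0, F:1
max level = 3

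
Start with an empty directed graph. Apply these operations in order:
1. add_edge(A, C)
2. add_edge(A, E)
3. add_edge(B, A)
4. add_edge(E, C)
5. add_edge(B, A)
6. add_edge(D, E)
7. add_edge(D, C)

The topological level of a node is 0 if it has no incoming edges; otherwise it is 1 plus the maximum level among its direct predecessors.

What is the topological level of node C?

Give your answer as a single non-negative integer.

Op 1: add_edge(A, C). Edges now: 1
Op 2: add_edge(A, E). Edges now: 2
Op 3: add_edge(B, A). Edges now: 3
Op 4: add_edge(E, C). Edges now: 4
Op 5: add_edge(B, A) (duplicate, no change). Edges now: 4
Op 6: add_edge(D, E). Edges now: 5
Op 7: add_edge(D, C). Edges now: 6
Compute levels (Kahn BFS):
  sources (in-degree 0): B, D
  process B: level=0
    B->A: in-degree(A)=0, level(A)=1, enqueue
  process D: level=0
    D->C: in-degree(C)=2, level(C)>=1
    D->E: in-degree(E)=1, level(E)>=1
  process A: level=1
    A->C: in-degree(C)=1, level(C)>=2
    A->E: in-degree(E)=0, level(E)=2, enqueue
  process E: level=2
    E->C: in-degree(C)=0, level(C)=3, enqueue
  process C: level=3
All levels: A:1, B:0, C:3, D:0, E:2
level(C) = 3

Answer: 3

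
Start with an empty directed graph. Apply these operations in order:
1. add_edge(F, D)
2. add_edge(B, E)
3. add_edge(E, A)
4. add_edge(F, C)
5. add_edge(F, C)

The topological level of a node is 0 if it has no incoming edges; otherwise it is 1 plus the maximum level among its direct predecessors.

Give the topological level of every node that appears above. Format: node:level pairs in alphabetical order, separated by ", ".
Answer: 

Op 1: add_edge(F, D). Edges now: 1
Op 2: add_edge(B, E). Edges now: 2
Op 3: add_edge(E, A). Edges now: 3
Op 4: add_edge(F, C). Edges now: 4
Op 5: add_edge(F, C) (duplicate, no change). Edges now: 4
Compute levels (Kahn BFS):
  sources (in-degree 0): B, F
  process B: level=0
    B->E: in-degree(E)=0, level(E)=1, enqueue
  process F: level=0
    F->C: in-degree(C)=0, level(C)=1, enqueue
    F->D: in-degree(D)=0, level(D)=1, enqueue
  process E: level=1
    E->A: in-degree(A)=0, level(A)=2, enqueue
  process C: level=1
  process D: level=1
  process A: level=2
All levels: A:2, B:0, C:1, D:1, E:1, F:0

Answer: A:2, B:0, C:1, D:1, E:1, F:0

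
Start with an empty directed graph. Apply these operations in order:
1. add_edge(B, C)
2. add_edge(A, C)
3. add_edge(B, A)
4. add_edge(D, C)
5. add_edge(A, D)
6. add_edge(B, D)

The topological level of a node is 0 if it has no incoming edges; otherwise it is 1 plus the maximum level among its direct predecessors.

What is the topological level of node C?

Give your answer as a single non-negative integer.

Answer: 3

Derivation:
Op 1: add_edge(B, C). Edges now: 1
Op 2: add_edge(A, C). Edges now: 2
Op 3: add_edge(B, A). Edges now: 3
Op 4: add_edge(D, C). Edges now: 4
Op 5: add_edge(A, D). Edges now: 5
Op 6: add_edge(B, D). Edges now: 6
Compute levels (Kahn BFS):
  sources (in-degree 0): B
  process B: level=0
    B->A: in-degree(A)=0, level(A)=1, enqueue
    B->C: in-degree(C)=2, level(C)>=1
    B->D: in-degree(D)=1, level(D)>=1
  process A: level=1
    A->C: in-degree(C)=1, level(C)>=2
    A->D: in-degree(D)=0, level(D)=2, enqueue
  process D: level=2
    D->C: in-degree(C)=0, level(C)=3, enqueue
  process C: level=3
All levels: A:1, B:0, C:3, D:2
level(C) = 3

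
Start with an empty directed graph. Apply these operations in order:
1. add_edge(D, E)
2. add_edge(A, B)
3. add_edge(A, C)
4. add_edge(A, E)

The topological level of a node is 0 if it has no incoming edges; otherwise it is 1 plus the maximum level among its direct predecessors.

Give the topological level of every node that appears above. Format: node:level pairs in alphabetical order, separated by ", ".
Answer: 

Answer: A:0, B:1, C:1, D:0, E:1

Derivation:
Op 1: add_edge(D, E). Edges now: 1
Op 2: add_edge(A, B). Edges now: 2
Op 3: add_edge(A, C). Edges now: 3
Op 4: add_edge(A, E). Edges now: 4
Compute levels (Kahn BFS):
  sources (in-degree 0): A, D
  process A: level=0
    A->B: in-degree(B)=0, level(B)=1, enqueue
    A->C: in-degree(C)=0, level(C)=1, enqueue
    A->E: in-degree(E)=1, level(E)>=1
  process D: level=0
    D->E: in-degree(E)=0, level(E)=1, enqueue
  process B: level=1
  process C: level=1
  process E: level=1
All levels: A:0, B:1, C:1, D:0, E:1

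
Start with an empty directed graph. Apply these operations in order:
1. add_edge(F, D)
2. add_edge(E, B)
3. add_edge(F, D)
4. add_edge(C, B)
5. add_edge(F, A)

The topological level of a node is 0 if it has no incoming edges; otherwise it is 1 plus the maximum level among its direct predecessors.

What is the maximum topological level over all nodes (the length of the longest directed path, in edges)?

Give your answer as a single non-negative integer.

Answer: 1

Derivation:
Op 1: add_edge(F, D). Edges now: 1
Op 2: add_edge(E, B). Edges now: 2
Op 3: add_edge(F, D) (duplicate, no change). Edges now: 2
Op 4: add_edge(C, B). Edges now: 3
Op 5: add_edge(F, A). Edges now: 4
Compute levels (Kahn BFS):
  sources (in-degree 0): C, E, F
  process C: level=0
    C->B: in-degree(B)=1, level(B)>=1
  process E: level=0
    E->B: in-degree(B)=0, level(B)=1, enqueue
  process F: level=0
    F->A: in-degree(A)=0, level(A)=1, enqueue
    F->D: in-degree(D)=0, level(D)=1, enqueue
  process B: level=1
  process A: level=1
  process D: level=1
All levels: A:1, B:1, C:0, D:1, E:0, F:0
max level = 1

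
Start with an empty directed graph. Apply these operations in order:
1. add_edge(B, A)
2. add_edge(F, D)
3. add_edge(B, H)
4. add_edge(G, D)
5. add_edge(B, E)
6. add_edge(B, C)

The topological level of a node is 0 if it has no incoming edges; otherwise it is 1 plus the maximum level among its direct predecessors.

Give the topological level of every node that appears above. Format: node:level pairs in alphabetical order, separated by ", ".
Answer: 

Op 1: add_edge(B, A). Edges now: 1
Op 2: add_edge(F, D). Edges now: 2
Op 3: add_edge(B, H). Edges now: 3
Op 4: add_edge(G, D). Edges now: 4
Op 5: add_edge(B, E). Edges now: 5
Op 6: add_edge(B, C). Edges now: 6
Compute levels (Kahn BFS):
  sources (in-degree 0): B, F, G
  process B: level=0
    B->A: in-degree(A)=0, level(A)=1, enqueue
    B->C: in-degree(C)=0, level(C)=1, enqueue
    B->E: in-degree(E)=0, level(E)=1, enqueue
    B->H: in-degree(H)=0, level(H)=1, enqueue
  process F: level=0
    F->D: in-degree(D)=1, level(D)>=1
  process G: level=0
    G->D: in-degree(D)=0, level(D)=1, enqueue
  process A: level=1
  process C: level=1
  process E: level=1
  process H: level=1
  process D: level=1
All levels: A:1, B:0, C:1, D:1, E:1, F:0, G:0, H:1

Answer: A:1, B:0, C:1, D:1, E:1, F:0, G:0, H:1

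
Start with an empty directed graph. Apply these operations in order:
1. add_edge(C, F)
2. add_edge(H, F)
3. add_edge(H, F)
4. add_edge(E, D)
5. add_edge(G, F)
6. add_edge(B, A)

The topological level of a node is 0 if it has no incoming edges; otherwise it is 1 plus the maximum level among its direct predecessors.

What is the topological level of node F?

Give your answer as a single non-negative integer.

Op 1: add_edge(C, F). Edges now: 1
Op 2: add_edge(H, F). Edges now: 2
Op 3: add_edge(H, F) (duplicate, no change). Edges now: 2
Op 4: add_edge(E, D). Edges now: 3
Op 5: add_edge(G, F). Edges now: 4
Op 6: add_edge(B, A). Edges now: 5
Compute levels (Kahn BFS):
  sources (in-degree 0): B, C, E, G, H
  process B: level=0
    B->A: in-degree(A)=0, level(A)=1, enqueue
  process C: level=0
    C->F: in-degree(F)=2, level(F)>=1
  process E: level=0
    E->D: in-degree(D)=0, level(D)=1, enqueue
  process G: level=0
    G->F: in-degree(F)=1, level(F)>=1
  process H: level=0
    H->F: in-degree(F)=0, level(F)=1, enqueue
  process A: level=1
  process D: level=1
  process F: level=1
All levels: A:1, B:0, C:0, D:1, E:0, F:1, G:0, H:0
level(F) = 1

Answer: 1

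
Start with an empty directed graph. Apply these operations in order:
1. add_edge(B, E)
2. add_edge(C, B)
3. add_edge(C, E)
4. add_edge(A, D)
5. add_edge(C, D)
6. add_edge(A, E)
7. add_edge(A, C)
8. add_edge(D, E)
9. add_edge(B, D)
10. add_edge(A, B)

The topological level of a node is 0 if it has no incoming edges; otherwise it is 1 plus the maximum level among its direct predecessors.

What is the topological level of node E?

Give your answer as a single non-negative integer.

Op 1: add_edge(B, E). Edges now: 1
Op 2: add_edge(C, B). Edges now: 2
Op 3: add_edge(C, E). Edges now: 3
Op 4: add_edge(A, D). Edges now: 4
Op 5: add_edge(C, D). Edges now: 5
Op 6: add_edge(A, E). Edges now: 6
Op 7: add_edge(A, C). Edges now: 7
Op 8: add_edge(D, E). Edges now: 8
Op 9: add_edge(B, D). Edges now: 9
Op 10: add_edge(A, B). Edges now: 10
Compute levels (Kahn BFS):
  sources (in-degree 0): A
  process A: level=0
    A->B: in-degree(B)=1, level(B)>=1
    A->C: in-degree(C)=0, level(C)=1, enqueue
    A->D: in-degree(D)=2, level(D)>=1
    A->E: in-degree(E)=3, level(E)>=1
  process C: level=1
    C->B: in-degree(B)=0, level(B)=2, enqueue
    C->D: in-degree(D)=1, level(D)>=2
    C->E: in-degree(E)=2, level(E)>=2
  process B: level=2
    B->D: in-degree(D)=0, level(D)=3, enqueue
    B->E: in-degree(E)=1, level(E)>=3
  process D: level=3
    D->E: in-degree(E)=0, level(E)=4, enqueue
  process E: level=4
All levels: A:0, B:2, C:1, D:3, E:4
level(E) = 4

Answer: 4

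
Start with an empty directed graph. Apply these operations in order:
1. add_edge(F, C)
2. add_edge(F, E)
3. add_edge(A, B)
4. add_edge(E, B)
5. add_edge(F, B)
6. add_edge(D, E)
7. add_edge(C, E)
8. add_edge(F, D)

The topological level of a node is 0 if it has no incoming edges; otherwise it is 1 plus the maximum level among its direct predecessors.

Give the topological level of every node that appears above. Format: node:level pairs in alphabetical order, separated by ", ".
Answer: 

Answer: A:0, B:3, C:1, D:1, E:2, F:0

Derivation:
Op 1: add_edge(F, C). Edges now: 1
Op 2: add_edge(F, E). Edges now: 2
Op 3: add_edge(A, B). Edges now: 3
Op 4: add_edge(E, B). Edges now: 4
Op 5: add_edge(F, B). Edges now: 5
Op 6: add_edge(D, E). Edges now: 6
Op 7: add_edge(C, E). Edges now: 7
Op 8: add_edge(F, D). Edges now: 8
Compute levels (Kahn BFS):
  sources (in-degree 0): A, F
  process A: level=0
    A->B: in-degree(B)=2, level(B)>=1
  process F: level=0
    F->B: in-degree(B)=1, level(B)>=1
    F->C: in-degree(C)=0, level(C)=1, enqueue
    F->D: in-degree(D)=0, level(D)=1, enqueue
    F->E: in-degree(E)=2, level(E)>=1
  process C: level=1
    C->E: in-degree(E)=1, level(E)>=2
  process D: level=1
    D->E: in-degree(E)=0, level(E)=2, enqueue
  process E: level=2
    E->B: in-degree(B)=0, level(B)=3, enqueue
  process B: level=3
All levels: A:0, B:3, C:1, D:1, E:2, F:0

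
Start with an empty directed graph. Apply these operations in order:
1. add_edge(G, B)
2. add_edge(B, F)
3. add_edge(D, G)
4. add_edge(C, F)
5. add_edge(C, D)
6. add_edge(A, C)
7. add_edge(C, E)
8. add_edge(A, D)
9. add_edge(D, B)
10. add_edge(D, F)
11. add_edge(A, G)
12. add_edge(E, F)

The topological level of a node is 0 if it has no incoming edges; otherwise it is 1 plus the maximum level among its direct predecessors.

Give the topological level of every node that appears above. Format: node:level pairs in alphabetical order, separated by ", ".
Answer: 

Answer: A:0, B:4, C:1, D:2, E:2, F:5, G:3

Derivation:
Op 1: add_edge(G, B). Edges now: 1
Op 2: add_edge(B, F). Edges now: 2
Op 3: add_edge(D, G). Edges now: 3
Op 4: add_edge(C, F). Edges now: 4
Op 5: add_edge(C, D). Edges now: 5
Op 6: add_edge(A, C). Edges now: 6
Op 7: add_edge(C, E). Edges now: 7
Op 8: add_edge(A, D). Edges now: 8
Op 9: add_edge(D, B). Edges now: 9
Op 10: add_edge(D, F). Edges now: 10
Op 11: add_edge(A, G). Edges now: 11
Op 12: add_edge(E, F). Edges now: 12
Compute levels (Kahn BFS):
  sources (in-degree 0): A
  process A: level=0
    A->C: in-degree(C)=0, level(C)=1, enqueue
    A->D: in-degree(D)=1, level(D)>=1
    A->G: in-degree(G)=1, level(G)>=1
  process C: level=1
    C->D: in-degree(D)=0, level(D)=2, enqueue
    C->E: in-degree(E)=0, level(E)=2, enqueue
    C->F: in-degree(F)=3, level(F)>=2
  process D: level=2
    D->B: in-degree(B)=1, level(B)>=3
    D->F: in-degree(F)=2, level(F)>=3
    D->G: in-degree(G)=0, level(G)=3, enqueue
  process E: level=2
    E->F: in-degree(F)=1, level(F)>=3
  process G: level=3
    G->B: in-degree(B)=0, level(B)=4, enqueue
  process B: level=4
    B->F: in-degree(F)=0, level(F)=5, enqueue
  process F: level=5
All levels: A:0, B:4, C:1, D:2, E:2, F:5, G:3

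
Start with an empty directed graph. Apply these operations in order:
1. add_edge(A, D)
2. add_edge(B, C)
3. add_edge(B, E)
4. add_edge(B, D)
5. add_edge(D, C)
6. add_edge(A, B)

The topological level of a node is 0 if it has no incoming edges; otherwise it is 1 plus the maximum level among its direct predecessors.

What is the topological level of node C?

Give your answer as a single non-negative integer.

Answer: 3

Derivation:
Op 1: add_edge(A, D). Edges now: 1
Op 2: add_edge(B, C). Edges now: 2
Op 3: add_edge(B, E). Edges now: 3
Op 4: add_edge(B, D). Edges now: 4
Op 5: add_edge(D, C). Edges now: 5
Op 6: add_edge(A, B). Edges now: 6
Compute levels (Kahn BFS):
  sources (in-degree 0): A
  process A: level=0
    A->B: in-degree(B)=0, level(B)=1, enqueue
    A->D: in-degree(D)=1, level(D)>=1
  process B: level=1
    B->C: in-degree(C)=1, level(C)>=2
    B->D: in-degree(D)=0, level(D)=2, enqueue
    B->E: in-degree(E)=0, level(E)=2, enqueue
  process D: level=2
    D->C: in-degree(C)=0, level(C)=3, enqueue
  process E: level=2
  process C: level=3
All levels: A:0, B:1, C:3, D:2, E:2
level(C) = 3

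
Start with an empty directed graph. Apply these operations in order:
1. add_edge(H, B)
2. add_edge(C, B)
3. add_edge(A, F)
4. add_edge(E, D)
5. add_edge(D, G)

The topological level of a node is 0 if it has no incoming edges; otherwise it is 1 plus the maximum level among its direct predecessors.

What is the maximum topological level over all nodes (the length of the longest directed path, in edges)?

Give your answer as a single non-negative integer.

Answer: 2

Derivation:
Op 1: add_edge(H, B). Edges now: 1
Op 2: add_edge(C, B). Edges now: 2
Op 3: add_edge(A, F). Edges now: 3
Op 4: add_edge(E, D). Edges now: 4
Op 5: add_edge(D, G). Edges now: 5
Compute levels (Kahn BFS):
  sources (in-degree 0): A, C, E, H
  process A: level=0
    A->F: in-degree(F)=0, level(F)=1, enqueue
  process C: level=0
    C->B: in-degree(B)=1, level(B)>=1
  process E: level=0
    E->D: in-degree(D)=0, level(D)=1, enqueue
  process H: level=0
    H->B: in-degree(B)=0, level(B)=1, enqueue
  process F: level=1
  process D: level=1
    D->G: in-degree(G)=0, level(G)=2, enqueue
  process B: level=1
  process G: level=2
All levels: A:0, B:1, C:0, D:1, E:0, F:1, G:2, H:0
max level = 2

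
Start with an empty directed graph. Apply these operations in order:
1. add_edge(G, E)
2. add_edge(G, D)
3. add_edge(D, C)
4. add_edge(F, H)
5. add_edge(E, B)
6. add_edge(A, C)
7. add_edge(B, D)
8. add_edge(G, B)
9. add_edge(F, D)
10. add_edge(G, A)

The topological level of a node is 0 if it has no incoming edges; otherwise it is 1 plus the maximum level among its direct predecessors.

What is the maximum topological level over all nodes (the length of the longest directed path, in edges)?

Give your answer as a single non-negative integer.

Op 1: add_edge(G, E). Edges now: 1
Op 2: add_edge(G, D). Edges now: 2
Op 3: add_edge(D, C). Edges now: 3
Op 4: add_edge(F, H). Edges now: 4
Op 5: add_edge(E, B). Edges now: 5
Op 6: add_edge(A, C). Edges now: 6
Op 7: add_edge(B, D). Edges now: 7
Op 8: add_edge(G, B). Edges now: 8
Op 9: add_edge(F, D). Edges now: 9
Op 10: add_edge(G, A). Edges now: 10
Compute levels (Kahn BFS):
  sources (in-degree 0): F, G
  process F: level=0
    F->D: in-degree(D)=2, level(D)>=1
    F->H: in-degree(H)=0, level(H)=1, enqueue
  process G: level=0
    G->A: in-degree(A)=0, level(A)=1, enqueue
    G->B: in-degree(B)=1, level(B)>=1
    G->D: in-degree(D)=1, level(D)>=1
    G->E: in-degree(E)=0, level(E)=1, enqueue
  process H: level=1
  process A: level=1
    A->C: in-degree(C)=1, level(C)>=2
  process E: level=1
    E->B: in-degree(B)=0, level(B)=2, enqueue
  process B: level=2
    B->D: in-degree(D)=0, level(D)=3, enqueue
  process D: level=3
    D->C: in-degree(C)=0, level(C)=4, enqueue
  process C: level=4
All levels: A:1, B:2, C:4, D:3, E:1, F:0, G:0, H:1
max level = 4

Answer: 4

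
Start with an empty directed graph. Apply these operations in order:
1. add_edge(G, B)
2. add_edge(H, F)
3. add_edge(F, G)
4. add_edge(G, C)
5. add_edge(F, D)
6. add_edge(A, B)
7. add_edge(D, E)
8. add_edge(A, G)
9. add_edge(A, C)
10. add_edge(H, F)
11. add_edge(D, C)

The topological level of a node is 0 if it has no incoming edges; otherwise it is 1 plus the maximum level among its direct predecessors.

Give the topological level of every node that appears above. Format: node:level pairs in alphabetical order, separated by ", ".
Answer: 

Answer: A:0, B:3, C:3, D:2, E:3, F:1, G:2, H:0

Derivation:
Op 1: add_edge(G, B). Edges now: 1
Op 2: add_edge(H, F). Edges now: 2
Op 3: add_edge(F, G). Edges now: 3
Op 4: add_edge(G, C). Edges now: 4
Op 5: add_edge(F, D). Edges now: 5
Op 6: add_edge(A, B). Edges now: 6
Op 7: add_edge(D, E). Edges now: 7
Op 8: add_edge(A, G). Edges now: 8
Op 9: add_edge(A, C). Edges now: 9
Op 10: add_edge(H, F) (duplicate, no change). Edges now: 9
Op 11: add_edge(D, C). Edges now: 10
Compute levels (Kahn BFS):
  sources (in-degree 0): A, H
  process A: level=0
    A->B: in-degree(B)=1, level(B)>=1
    A->C: in-degree(C)=2, level(C)>=1
    A->G: in-degree(G)=1, level(G)>=1
  process H: level=0
    H->F: in-degree(F)=0, level(F)=1, enqueue
  process F: level=1
    F->D: in-degree(D)=0, level(D)=2, enqueue
    F->G: in-degree(G)=0, level(G)=2, enqueue
  process D: level=2
    D->C: in-degree(C)=1, level(C)>=3
    D->E: in-degree(E)=0, level(E)=3, enqueue
  process G: level=2
    G->B: in-degree(B)=0, level(B)=3, enqueue
    G->C: in-degree(C)=0, level(C)=3, enqueue
  process E: level=3
  process B: level=3
  process C: level=3
All levels: A:0, B:3, C:3, D:2, E:3, F:1, G:2, H:0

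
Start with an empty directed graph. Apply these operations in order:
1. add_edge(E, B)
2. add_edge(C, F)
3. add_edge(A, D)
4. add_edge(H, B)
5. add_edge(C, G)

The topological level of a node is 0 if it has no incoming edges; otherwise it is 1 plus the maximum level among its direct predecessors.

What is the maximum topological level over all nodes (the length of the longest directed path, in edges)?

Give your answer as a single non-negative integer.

Op 1: add_edge(E, B). Edges now: 1
Op 2: add_edge(C, F). Edges now: 2
Op 3: add_edge(A, D). Edges now: 3
Op 4: add_edge(H, B). Edges now: 4
Op 5: add_edge(C, G). Edges now: 5
Compute levels (Kahn BFS):
  sources (in-degree 0): A, C, E, H
  process A: level=0
    A->D: in-degree(D)=0, level(D)=1, enqueue
  process C: level=0
    C->F: in-degree(F)=0, level(F)=1, enqueue
    C->G: in-degree(G)=0, level(G)=1, enqueue
  process E: level=0
    E->B: in-degree(B)=1, level(B)>=1
  process H: level=0
    H->B: in-degree(B)=0, level(B)=1, enqueue
  process D: level=1
  process F: level=1
  process G: level=1
  process B: level=1
All levels: A:0, B:1, C:0, D:1, E:0, F:1, G:1, H:0
max level = 1

Answer: 1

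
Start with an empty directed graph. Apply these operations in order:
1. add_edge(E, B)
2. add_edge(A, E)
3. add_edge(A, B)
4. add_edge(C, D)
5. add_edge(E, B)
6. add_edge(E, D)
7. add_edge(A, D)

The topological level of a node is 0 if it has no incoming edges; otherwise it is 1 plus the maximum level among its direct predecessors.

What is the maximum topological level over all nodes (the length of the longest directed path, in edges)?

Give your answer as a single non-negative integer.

Answer: 2

Derivation:
Op 1: add_edge(E, B). Edges now: 1
Op 2: add_edge(A, E). Edges now: 2
Op 3: add_edge(A, B). Edges now: 3
Op 4: add_edge(C, D). Edges now: 4
Op 5: add_edge(E, B) (duplicate, no change). Edges now: 4
Op 6: add_edge(E, D). Edges now: 5
Op 7: add_edge(A, D). Edges now: 6
Compute levels (Kahn BFS):
  sources (in-degree 0): A, C
  process A: level=0
    A->B: in-degree(B)=1, level(B)>=1
    A->D: in-degree(D)=2, level(D)>=1
    A->E: in-degree(E)=0, level(E)=1, enqueue
  process C: level=0
    C->D: in-degree(D)=1, level(D)>=1
  process E: level=1
    E->B: in-degree(B)=0, level(B)=2, enqueue
    E->D: in-degree(D)=0, level(D)=2, enqueue
  process B: level=2
  process D: level=2
All levels: A:0, B:2, C:0, D:2, E:1
max level = 2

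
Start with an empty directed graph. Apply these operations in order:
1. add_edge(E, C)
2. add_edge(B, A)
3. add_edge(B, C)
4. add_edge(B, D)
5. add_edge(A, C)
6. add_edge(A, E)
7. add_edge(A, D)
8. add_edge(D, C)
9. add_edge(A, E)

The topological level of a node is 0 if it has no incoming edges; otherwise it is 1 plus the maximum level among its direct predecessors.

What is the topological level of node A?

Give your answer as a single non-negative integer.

Op 1: add_edge(E, C). Edges now: 1
Op 2: add_edge(B, A). Edges now: 2
Op 3: add_edge(B, C). Edges now: 3
Op 4: add_edge(B, D). Edges now: 4
Op 5: add_edge(A, C). Edges now: 5
Op 6: add_edge(A, E). Edges now: 6
Op 7: add_edge(A, D). Edges now: 7
Op 8: add_edge(D, C). Edges now: 8
Op 9: add_edge(A, E) (duplicate, no change). Edges now: 8
Compute levels (Kahn BFS):
  sources (in-degree 0): B
  process B: level=0
    B->A: in-degree(A)=0, level(A)=1, enqueue
    B->C: in-degree(C)=3, level(C)>=1
    B->D: in-degree(D)=1, level(D)>=1
  process A: level=1
    A->C: in-degree(C)=2, level(C)>=2
    A->D: in-degree(D)=0, level(D)=2, enqueue
    A->E: in-degree(E)=0, level(E)=2, enqueue
  process D: level=2
    D->C: in-degree(C)=1, level(C)>=3
  process E: level=2
    E->C: in-degree(C)=0, level(C)=3, enqueue
  process C: level=3
All levels: A:1, B:0, C:3, D:2, E:2
level(A) = 1

Answer: 1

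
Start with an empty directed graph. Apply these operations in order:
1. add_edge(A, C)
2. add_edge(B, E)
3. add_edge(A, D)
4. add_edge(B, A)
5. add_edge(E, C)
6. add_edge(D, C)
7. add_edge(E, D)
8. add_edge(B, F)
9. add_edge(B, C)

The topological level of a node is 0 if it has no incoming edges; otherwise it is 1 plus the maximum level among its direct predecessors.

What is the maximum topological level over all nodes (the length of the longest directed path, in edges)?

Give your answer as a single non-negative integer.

Op 1: add_edge(A, C). Edges now: 1
Op 2: add_edge(B, E). Edges now: 2
Op 3: add_edge(A, D). Edges now: 3
Op 4: add_edge(B, A). Edges now: 4
Op 5: add_edge(E, C). Edges now: 5
Op 6: add_edge(D, C). Edges now: 6
Op 7: add_edge(E, D). Edges now: 7
Op 8: add_edge(B, F). Edges now: 8
Op 9: add_edge(B, C). Edges now: 9
Compute levels (Kahn BFS):
  sources (in-degree 0): B
  process B: level=0
    B->A: in-degree(A)=0, level(A)=1, enqueue
    B->C: in-degree(C)=3, level(C)>=1
    B->E: in-degree(E)=0, level(E)=1, enqueue
    B->F: in-degree(F)=0, level(F)=1, enqueue
  process A: level=1
    A->C: in-degree(C)=2, level(C)>=2
    A->D: in-degree(D)=1, level(D)>=2
  process E: level=1
    E->C: in-degree(C)=1, level(C)>=2
    E->D: in-degree(D)=0, level(D)=2, enqueue
  process F: level=1
  process D: level=2
    D->C: in-degree(C)=0, level(C)=3, enqueue
  process C: level=3
All levels: A:1, B:0, C:3, D:2, E:1, F:1
max level = 3

Answer: 3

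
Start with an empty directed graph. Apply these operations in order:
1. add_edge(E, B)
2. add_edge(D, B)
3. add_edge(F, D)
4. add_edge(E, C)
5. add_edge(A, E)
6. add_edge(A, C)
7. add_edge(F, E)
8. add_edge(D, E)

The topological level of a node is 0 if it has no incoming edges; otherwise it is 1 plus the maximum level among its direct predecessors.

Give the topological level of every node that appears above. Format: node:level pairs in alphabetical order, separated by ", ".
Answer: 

Op 1: add_edge(E, B). Edges now: 1
Op 2: add_edge(D, B). Edges now: 2
Op 3: add_edge(F, D). Edges now: 3
Op 4: add_edge(E, C). Edges now: 4
Op 5: add_edge(A, E). Edges now: 5
Op 6: add_edge(A, C). Edges now: 6
Op 7: add_edge(F, E). Edges now: 7
Op 8: add_edge(D, E). Edges now: 8
Compute levels (Kahn BFS):
  sources (in-degree 0): A, F
  process A: level=0
    A->C: in-degree(C)=1, level(C)>=1
    A->E: in-degree(E)=2, level(E)>=1
  process F: level=0
    F->D: in-degree(D)=0, level(D)=1, enqueue
    F->E: in-degree(E)=1, level(E)>=1
  process D: level=1
    D->B: in-degree(B)=1, level(B)>=2
    D->E: in-degree(E)=0, level(E)=2, enqueue
  process E: level=2
    E->B: in-degree(B)=0, level(B)=3, enqueue
    E->C: in-degree(C)=0, level(C)=3, enqueue
  process B: level=3
  process C: level=3
All levels: A:0, B:3, C:3, D:1, E:2, F:0

Answer: A:0, B:3, C:3, D:1, E:2, F:0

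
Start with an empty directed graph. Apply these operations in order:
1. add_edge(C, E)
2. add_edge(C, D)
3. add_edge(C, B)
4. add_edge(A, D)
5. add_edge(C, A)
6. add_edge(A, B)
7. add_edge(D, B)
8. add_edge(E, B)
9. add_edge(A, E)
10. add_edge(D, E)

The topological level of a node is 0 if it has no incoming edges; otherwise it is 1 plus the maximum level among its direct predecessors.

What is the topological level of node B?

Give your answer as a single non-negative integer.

Op 1: add_edge(C, E). Edges now: 1
Op 2: add_edge(C, D). Edges now: 2
Op 3: add_edge(C, B). Edges now: 3
Op 4: add_edge(A, D). Edges now: 4
Op 5: add_edge(C, A). Edges now: 5
Op 6: add_edge(A, B). Edges now: 6
Op 7: add_edge(D, B). Edges now: 7
Op 8: add_edge(E, B). Edges now: 8
Op 9: add_edge(A, E). Edges now: 9
Op 10: add_edge(D, E). Edges now: 10
Compute levels (Kahn BFS):
  sources (in-degree 0): C
  process C: level=0
    C->A: in-degree(A)=0, level(A)=1, enqueue
    C->B: in-degree(B)=3, level(B)>=1
    C->D: in-degree(D)=1, level(D)>=1
    C->E: in-degree(E)=2, level(E)>=1
  process A: level=1
    A->B: in-degree(B)=2, level(B)>=2
    A->D: in-degree(D)=0, level(D)=2, enqueue
    A->E: in-degree(E)=1, level(E)>=2
  process D: level=2
    D->B: in-degree(B)=1, level(B)>=3
    D->E: in-degree(E)=0, level(E)=3, enqueue
  process E: level=3
    E->B: in-degree(B)=0, level(B)=4, enqueue
  process B: level=4
All levels: A:1, B:4, C:0, D:2, E:3
level(B) = 4

Answer: 4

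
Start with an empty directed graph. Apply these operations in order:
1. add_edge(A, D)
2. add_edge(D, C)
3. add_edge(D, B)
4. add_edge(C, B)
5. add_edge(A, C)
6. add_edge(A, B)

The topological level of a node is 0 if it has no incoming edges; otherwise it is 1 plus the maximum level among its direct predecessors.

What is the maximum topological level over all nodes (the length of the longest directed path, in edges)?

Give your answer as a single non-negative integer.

Answer: 3

Derivation:
Op 1: add_edge(A, D). Edges now: 1
Op 2: add_edge(D, C). Edges now: 2
Op 3: add_edge(D, B). Edges now: 3
Op 4: add_edge(C, B). Edges now: 4
Op 5: add_edge(A, C). Edges now: 5
Op 6: add_edge(A, B). Edges now: 6
Compute levels (Kahn BFS):
  sources (in-degree 0): A
  process A: level=0
    A->B: in-degree(B)=2, level(B)>=1
    A->C: in-degree(C)=1, level(C)>=1
    A->D: in-degree(D)=0, level(D)=1, enqueue
  process D: level=1
    D->B: in-degree(B)=1, level(B)>=2
    D->C: in-degree(C)=0, level(C)=2, enqueue
  process C: level=2
    C->B: in-degree(B)=0, level(B)=3, enqueue
  process B: level=3
All levels: A:0, B:3, C:2, D:1
max level = 3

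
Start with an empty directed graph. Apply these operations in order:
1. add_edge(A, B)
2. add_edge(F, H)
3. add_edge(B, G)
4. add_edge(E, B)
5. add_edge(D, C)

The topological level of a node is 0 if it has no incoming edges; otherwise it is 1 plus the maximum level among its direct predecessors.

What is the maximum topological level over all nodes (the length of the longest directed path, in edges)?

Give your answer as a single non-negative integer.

Answer: 2

Derivation:
Op 1: add_edge(A, B). Edges now: 1
Op 2: add_edge(F, H). Edges now: 2
Op 3: add_edge(B, G). Edges now: 3
Op 4: add_edge(E, B). Edges now: 4
Op 5: add_edge(D, C). Edges now: 5
Compute levels (Kahn BFS):
  sources (in-degree 0): A, D, E, F
  process A: level=0
    A->B: in-degree(B)=1, level(B)>=1
  process D: level=0
    D->C: in-degree(C)=0, level(C)=1, enqueue
  process E: level=0
    E->B: in-degree(B)=0, level(B)=1, enqueue
  process F: level=0
    F->H: in-degree(H)=0, level(H)=1, enqueue
  process C: level=1
  process B: level=1
    B->G: in-degree(G)=0, level(G)=2, enqueue
  process H: level=1
  process G: level=2
All levels: A:0, B:1, C:1, D:0, E:0, F:0, G:2, H:1
max level = 2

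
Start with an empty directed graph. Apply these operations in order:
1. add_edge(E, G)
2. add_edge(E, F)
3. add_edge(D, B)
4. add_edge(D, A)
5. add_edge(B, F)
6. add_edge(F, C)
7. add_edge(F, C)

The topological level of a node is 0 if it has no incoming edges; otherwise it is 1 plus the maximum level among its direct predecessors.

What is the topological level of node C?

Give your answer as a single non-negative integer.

Op 1: add_edge(E, G). Edges now: 1
Op 2: add_edge(E, F). Edges now: 2
Op 3: add_edge(D, B). Edges now: 3
Op 4: add_edge(D, A). Edges now: 4
Op 5: add_edge(B, F). Edges now: 5
Op 6: add_edge(F, C). Edges now: 6
Op 7: add_edge(F, C) (duplicate, no change). Edges now: 6
Compute levels (Kahn BFS):
  sources (in-degree 0): D, E
  process D: level=0
    D->A: in-degree(A)=0, level(A)=1, enqueue
    D->B: in-degree(B)=0, level(B)=1, enqueue
  process E: level=0
    E->F: in-degree(F)=1, level(F)>=1
    E->G: in-degree(G)=0, level(G)=1, enqueue
  process A: level=1
  process B: level=1
    B->F: in-degree(F)=0, level(F)=2, enqueue
  process G: level=1
  process F: level=2
    F->C: in-degree(C)=0, level(C)=3, enqueue
  process C: level=3
All levels: A:1, B:1, C:3, D:0, E:0, F:2, G:1
level(C) = 3

Answer: 3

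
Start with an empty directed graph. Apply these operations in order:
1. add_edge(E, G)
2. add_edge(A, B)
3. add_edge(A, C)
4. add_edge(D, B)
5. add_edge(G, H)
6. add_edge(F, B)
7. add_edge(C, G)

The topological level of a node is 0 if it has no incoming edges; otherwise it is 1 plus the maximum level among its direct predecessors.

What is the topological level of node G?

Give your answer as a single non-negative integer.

Op 1: add_edge(E, G). Edges now: 1
Op 2: add_edge(A, B). Edges now: 2
Op 3: add_edge(A, C). Edges now: 3
Op 4: add_edge(D, B). Edges now: 4
Op 5: add_edge(G, H). Edges now: 5
Op 6: add_edge(F, B). Edges now: 6
Op 7: add_edge(C, G). Edges now: 7
Compute levels (Kahn BFS):
  sources (in-degree 0): A, D, E, F
  process A: level=0
    A->B: in-degree(B)=2, level(B)>=1
    A->C: in-degree(C)=0, level(C)=1, enqueue
  process D: level=0
    D->B: in-degree(B)=1, level(B)>=1
  process E: level=0
    E->G: in-degree(G)=1, level(G)>=1
  process F: level=0
    F->B: in-degree(B)=0, level(B)=1, enqueue
  process C: level=1
    C->G: in-degree(G)=0, level(G)=2, enqueue
  process B: level=1
  process G: level=2
    G->H: in-degree(H)=0, level(H)=3, enqueue
  process H: level=3
All levels: A:0, B:1, C:1, D:0, E:0, F:0, G:2, H:3
level(G) = 2

Answer: 2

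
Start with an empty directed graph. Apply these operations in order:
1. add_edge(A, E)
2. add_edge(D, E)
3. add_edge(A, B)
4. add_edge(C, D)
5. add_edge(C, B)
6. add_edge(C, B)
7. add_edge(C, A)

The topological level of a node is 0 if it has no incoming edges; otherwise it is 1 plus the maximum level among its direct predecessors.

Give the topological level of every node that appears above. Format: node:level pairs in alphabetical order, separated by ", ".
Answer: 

Op 1: add_edge(A, E). Edges now: 1
Op 2: add_edge(D, E). Edges now: 2
Op 3: add_edge(A, B). Edges now: 3
Op 4: add_edge(C, D). Edges now: 4
Op 5: add_edge(C, B). Edges now: 5
Op 6: add_edge(C, B) (duplicate, no change). Edges now: 5
Op 7: add_edge(C, A). Edges now: 6
Compute levels (Kahn BFS):
  sources (in-degree 0): C
  process C: level=0
    C->A: in-degree(A)=0, level(A)=1, enqueue
    C->B: in-degree(B)=1, level(B)>=1
    C->D: in-degree(D)=0, level(D)=1, enqueue
  process A: level=1
    A->B: in-degree(B)=0, level(B)=2, enqueue
    A->E: in-degree(E)=1, level(E)>=2
  process D: level=1
    D->E: in-degree(E)=0, level(E)=2, enqueue
  process B: level=2
  process E: level=2
All levels: A:1, B:2, C:0, D:1, E:2

Answer: A:1, B:2, C:0, D:1, E:2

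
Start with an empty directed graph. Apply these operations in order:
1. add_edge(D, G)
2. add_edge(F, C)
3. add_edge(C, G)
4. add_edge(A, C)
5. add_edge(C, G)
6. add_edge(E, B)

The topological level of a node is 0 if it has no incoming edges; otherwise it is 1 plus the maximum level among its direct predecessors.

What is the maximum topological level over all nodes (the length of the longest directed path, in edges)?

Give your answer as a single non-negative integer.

Op 1: add_edge(D, G). Edges now: 1
Op 2: add_edge(F, C). Edges now: 2
Op 3: add_edge(C, G). Edges now: 3
Op 4: add_edge(A, C). Edges now: 4
Op 5: add_edge(C, G) (duplicate, no change). Edges now: 4
Op 6: add_edge(E, B). Edges now: 5
Compute levels (Kahn BFS):
  sources (in-degree 0): A, D, E, F
  process A: level=0
    A->C: in-degree(C)=1, level(C)>=1
  process D: level=0
    D->G: in-degree(G)=1, level(G)>=1
  process E: level=0
    E->B: in-degree(B)=0, level(B)=1, enqueue
  process F: level=0
    F->C: in-degree(C)=0, level(C)=1, enqueue
  process B: level=1
  process C: level=1
    C->G: in-degree(G)=0, level(G)=2, enqueue
  process G: level=2
All levels: A:0, B:1, C:1, D:0, E:0, F:0, G:2
max level = 2

Answer: 2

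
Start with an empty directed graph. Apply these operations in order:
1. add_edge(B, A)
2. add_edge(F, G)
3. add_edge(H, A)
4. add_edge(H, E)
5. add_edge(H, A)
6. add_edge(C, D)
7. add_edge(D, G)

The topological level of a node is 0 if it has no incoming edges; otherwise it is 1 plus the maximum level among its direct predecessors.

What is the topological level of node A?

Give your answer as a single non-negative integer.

Op 1: add_edge(B, A). Edges now: 1
Op 2: add_edge(F, G). Edges now: 2
Op 3: add_edge(H, A). Edges now: 3
Op 4: add_edge(H, E). Edges now: 4
Op 5: add_edge(H, A) (duplicate, no change). Edges now: 4
Op 6: add_edge(C, D). Edges now: 5
Op 7: add_edge(D, G). Edges now: 6
Compute levels (Kahn BFS):
  sources (in-degree 0): B, C, F, H
  process B: level=0
    B->A: in-degree(A)=1, level(A)>=1
  process C: level=0
    C->D: in-degree(D)=0, level(D)=1, enqueue
  process F: level=0
    F->G: in-degree(G)=1, level(G)>=1
  process H: level=0
    H->A: in-degree(A)=0, level(A)=1, enqueue
    H->E: in-degree(E)=0, level(E)=1, enqueue
  process D: level=1
    D->G: in-degree(G)=0, level(G)=2, enqueue
  process A: level=1
  process E: level=1
  process G: level=2
All levels: A:1, B:0, C:0, D:1, E:1, F:0, G:2, H:0
level(A) = 1

Answer: 1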